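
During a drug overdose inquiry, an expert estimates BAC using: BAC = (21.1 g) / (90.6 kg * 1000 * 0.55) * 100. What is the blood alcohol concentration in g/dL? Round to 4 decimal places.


Applying the Widmark formula:
BAC = (dose_g / (body_wt * 1000 * r)) * 100
Denominator = 90.6 * 1000 * 0.55 = 49830
BAC = (21.1 / 49830) * 100
BAC = 0.0423 g/dL

0.0423


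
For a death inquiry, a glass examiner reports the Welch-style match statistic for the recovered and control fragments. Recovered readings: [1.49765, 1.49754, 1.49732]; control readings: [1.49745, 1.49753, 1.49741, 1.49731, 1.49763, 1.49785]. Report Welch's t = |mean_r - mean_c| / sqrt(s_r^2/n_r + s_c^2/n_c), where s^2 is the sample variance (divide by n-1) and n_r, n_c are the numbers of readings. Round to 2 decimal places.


Welch's t-criterion for glass RI comparison:
Recovered mean = sum / n_r = 4.49251 / 3 = 1.4975033
Control mean = sum / n_c = 8.98518 / 6 = 1.49753
Recovered sample variance s_r^2 = 2.82333e-08
Control sample variance s_c^2 = 3.632e-08
Welch SE (unpooled) = sqrt(s_r^2/n_r + s_c^2/n_c) = sqrt(9.41111e-09 + 6.05333e-09) = sqrt(1.54644e-08) = 0.000124356
|mean_r - mean_c| = 2.66667e-05
t = 2.66667e-05 / 0.000124356 = 0.21

0.21


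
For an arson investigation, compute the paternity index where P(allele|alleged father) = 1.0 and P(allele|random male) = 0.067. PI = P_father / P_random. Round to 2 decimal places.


Paternity Index calculation:
PI = P(allele|father) / P(allele|random)
PI = 1.0 / 0.067
PI = 14.93

14.93


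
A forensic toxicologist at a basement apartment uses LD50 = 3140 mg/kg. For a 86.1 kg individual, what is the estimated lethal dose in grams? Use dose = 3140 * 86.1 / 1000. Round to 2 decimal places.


Lethal dose calculation:
Lethal dose = LD50 * body_weight / 1000
= 3140 * 86.1 / 1000
= 270354 / 1000
= 270.35 g

270.35


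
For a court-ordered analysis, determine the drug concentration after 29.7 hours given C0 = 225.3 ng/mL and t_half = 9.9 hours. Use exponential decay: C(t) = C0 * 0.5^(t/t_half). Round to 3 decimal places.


Drug concentration decay:
Number of half-lives = t / t_half = 29.7 / 9.9 = 3
Decay factor = 0.5^3 = 0.125
C(t) = 225.3 * 0.125 = 28.163 ng/mL

28.163


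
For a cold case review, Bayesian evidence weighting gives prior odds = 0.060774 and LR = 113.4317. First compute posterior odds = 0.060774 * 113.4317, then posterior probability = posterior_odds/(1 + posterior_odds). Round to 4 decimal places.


Bayesian evidence evaluation:
Posterior odds = prior_odds * LR = 0.060774 * 113.4317 = 6.893698
Posterior probability = posterior_odds / (1 + posterior_odds)
= 6.893698 / (1 + 6.893698)
= 6.893698 / 7.893698
= 0.8733

0.8733


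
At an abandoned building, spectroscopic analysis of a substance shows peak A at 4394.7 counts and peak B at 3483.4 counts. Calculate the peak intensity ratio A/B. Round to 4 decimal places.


Spectral peak ratio:
Peak A = 4394.7 counts
Peak B = 3483.4 counts
Ratio = 4394.7 / 3483.4 = 1.2616

1.2616


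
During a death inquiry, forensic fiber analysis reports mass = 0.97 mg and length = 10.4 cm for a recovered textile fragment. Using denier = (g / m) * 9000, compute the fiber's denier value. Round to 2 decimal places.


Denier calculation:
Mass in grams = 0.97 mg / 1000 = 0.00097 g
Length in meters = 10.4 cm / 100 = 0.104 m
Linear density = mass / length = 0.00097 / 0.104 = 0.00932692 g/m
Denier = (g/m) * 9000 = 0.00932692 * 9000 = 83.94

83.94


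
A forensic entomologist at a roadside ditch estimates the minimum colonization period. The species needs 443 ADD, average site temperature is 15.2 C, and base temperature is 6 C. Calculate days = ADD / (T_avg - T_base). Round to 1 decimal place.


Insect development time:
Effective temperature = avg_temp - T_base = 15.2 - 6 = 9.2 C
Days = ADD / effective_temp = 443 / 9.2 = 48.2 days

48.2


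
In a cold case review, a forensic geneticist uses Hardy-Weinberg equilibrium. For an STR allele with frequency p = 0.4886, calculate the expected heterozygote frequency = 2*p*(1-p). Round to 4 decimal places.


Hardy-Weinberg heterozygote frequency:
q = 1 - p = 1 - 0.4886 = 0.5114
2pq = 2 * 0.4886 * 0.5114 = 0.4997

0.4997


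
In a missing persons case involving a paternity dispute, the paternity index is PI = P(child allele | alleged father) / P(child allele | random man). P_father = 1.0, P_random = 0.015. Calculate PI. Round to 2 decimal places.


Paternity Index calculation:
PI = P(allele|father) / P(allele|random)
PI = 1.0 / 0.015
PI = 66.67

66.67


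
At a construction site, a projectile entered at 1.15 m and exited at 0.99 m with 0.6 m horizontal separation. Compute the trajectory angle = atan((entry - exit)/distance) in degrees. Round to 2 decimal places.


Bullet trajectory angle:
Height difference = 1.15 - 0.99 = 0.16 m
angle = atan(0.16 / 0.6)
angle = atan(0.266667)
angle = 14.93 degrees

14.93


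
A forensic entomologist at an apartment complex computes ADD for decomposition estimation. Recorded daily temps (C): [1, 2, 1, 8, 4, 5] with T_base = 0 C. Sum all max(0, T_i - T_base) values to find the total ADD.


Computing ADD day by day:
Day 1: max(0, 1 - 0) = 1
Day 2: max(0, 2 - 0) = 2
Day 3: max(0, 1 - 0) = 1
Day 4: max(0, 8 - 0) = 8
Day 5: max(0, 4 - 0) = 4
Day 6: max(0, 5 - 0) = 5
Total ADD = 21

21


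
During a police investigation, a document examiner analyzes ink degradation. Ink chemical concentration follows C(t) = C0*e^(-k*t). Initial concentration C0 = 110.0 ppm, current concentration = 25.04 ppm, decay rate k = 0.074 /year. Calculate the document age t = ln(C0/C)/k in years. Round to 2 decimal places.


Document age estimation:
C0/C = 110.0 / 25.04 = 4.392971
ln(C0/C) = 1.480006
t = 1.480006 / 0.074 = 20.00 years

20.00


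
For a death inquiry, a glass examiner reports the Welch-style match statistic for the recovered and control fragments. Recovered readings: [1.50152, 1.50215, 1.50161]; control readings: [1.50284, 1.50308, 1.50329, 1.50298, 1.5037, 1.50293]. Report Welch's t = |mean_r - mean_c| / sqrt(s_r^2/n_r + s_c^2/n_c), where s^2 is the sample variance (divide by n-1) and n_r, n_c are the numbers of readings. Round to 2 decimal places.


Welch's t-criterion for glass RI comparison:
Recovered mean = sum / n_r = 4.50528 / 3 = 1.50176
Control mean = sum / n_c = 9.01882 / 6 = 1.5031367
Recovered sample variance s_r^2 = 1.161e-07
Control sample variance s_c^2 = 9.98667e-08
Welch SE (unpooled) = sqrt(s_r^2/n_r + s_c^2/n_c) = sqrt(3.87e-08 + 1.66444e-08) = sqrt(5.53444e-08) = 0.000235254
|mean_r - mean_c| = 0.00137667
t = 0.00137667 / 0.000235254 = 5.85

5.85


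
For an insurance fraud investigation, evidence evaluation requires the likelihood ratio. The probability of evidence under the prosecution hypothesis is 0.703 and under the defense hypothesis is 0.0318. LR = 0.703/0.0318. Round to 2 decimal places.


Likelihood ratio calculation:
LR = P(E|Hp) / P(E|Hd)
LR = 0.703 / 0.0318
LR = 22.11

22.11


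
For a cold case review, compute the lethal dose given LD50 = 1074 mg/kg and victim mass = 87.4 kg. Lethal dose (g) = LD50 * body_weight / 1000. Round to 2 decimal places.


Lethal dose calculation:
Lethal dose = LD50 * body_weight / 1000
= 1074 * 87.4 / 1000
= 93867.6 / 1000
= 93.87 g

93.87


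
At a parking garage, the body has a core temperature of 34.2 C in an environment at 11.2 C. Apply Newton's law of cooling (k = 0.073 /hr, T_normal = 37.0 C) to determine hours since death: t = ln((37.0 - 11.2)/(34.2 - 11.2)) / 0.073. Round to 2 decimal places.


Using Newton's law of cooling:
t = ln((T_normal - T_ambient) / (T_body - T_ambient)) / k
T_normal - T_ambient = 25.8
T_body - T_ambient = 23.0
Ratio = 1.121739
ln(ratio) = 0.11488
t = 0.11488 / 0.073 = 1.57 hours

1.57


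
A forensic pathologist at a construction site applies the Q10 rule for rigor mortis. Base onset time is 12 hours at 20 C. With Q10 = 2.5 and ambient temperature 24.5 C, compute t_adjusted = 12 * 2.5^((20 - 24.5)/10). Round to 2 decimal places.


Rigor mortis time adjustment:
Exponent = (T_ref - T_actual) / 10 = (20 - 24.5) / 10 = -0.45
Q10 factor = 2.5^-0.45 = 0.66211
t_adjusted = 12 * 0.66211 = 7.95 hours

7.95


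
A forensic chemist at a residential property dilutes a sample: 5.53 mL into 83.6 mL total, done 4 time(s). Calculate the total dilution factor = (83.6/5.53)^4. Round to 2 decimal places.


Dilution factor calculation:
Single dilution = V_total / V_sample = 83.6 / 5.53 ≈ 15.117541
Number of dilutions = 4
Total DF = (83.6 / 5.53)^4 (full precision, rounded at the end) = 52230.55

52230.55


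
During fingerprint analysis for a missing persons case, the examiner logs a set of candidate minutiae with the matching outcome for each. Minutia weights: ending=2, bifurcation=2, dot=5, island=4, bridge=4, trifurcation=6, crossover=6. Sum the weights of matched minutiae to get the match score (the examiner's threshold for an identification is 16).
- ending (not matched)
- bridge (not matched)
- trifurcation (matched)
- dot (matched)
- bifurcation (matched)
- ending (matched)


Weighted minutiae match score:
  ending: not matched, +0
  bridge: not matched, +0
  trifurcation: matched, +6 (running total 6)
  dot: matched, +5 (running total 11)
  bifurcation: matched, +2 (running total 13)
  ending: matched, +2 (running total 15)
Total score = 15
Threshold = 16; verdict = inconclusive

15


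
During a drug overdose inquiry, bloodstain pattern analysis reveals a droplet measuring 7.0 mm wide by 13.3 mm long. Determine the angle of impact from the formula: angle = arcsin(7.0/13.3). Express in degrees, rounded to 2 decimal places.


Blood spatter impact angle calculation:
width / length = 7.0 / 13.3 = 0.526316
angle = arcsin(0.526316)
angle = 31.76 degrees

31.76


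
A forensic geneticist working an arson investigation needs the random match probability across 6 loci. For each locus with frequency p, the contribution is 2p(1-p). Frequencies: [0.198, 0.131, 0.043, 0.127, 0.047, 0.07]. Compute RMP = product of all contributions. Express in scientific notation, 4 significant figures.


Computing RMP for 6 loci:
Locus 1: 2 * 0.198 * 0.802 = 0.317592
Locus 2: 2 * 0.131 * 0.869 = 0.227678
Locus 3: 2 * 0.043 * 0.957 = 0.082302
Locus 4: 2 * 0.127 * 0.873 = 0.221742
Locus 5: 2 * 0.047 * 0.953 = 0.089582
Locus 6: 2 * 0.07 * 0.93 = 0.1302
RMP = 1.539e-05

1.539e-05


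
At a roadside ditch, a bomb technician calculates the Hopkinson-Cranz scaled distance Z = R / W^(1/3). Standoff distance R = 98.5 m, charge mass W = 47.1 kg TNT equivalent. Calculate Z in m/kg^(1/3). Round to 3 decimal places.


Scaled distance calculation:
W^(1/3) = 47.1^(1/3) = 3.611384
Z = R / W^(1/3) = 98.5 / 3.611384
Z = 27.275 m/kg^(1/3)

27.275


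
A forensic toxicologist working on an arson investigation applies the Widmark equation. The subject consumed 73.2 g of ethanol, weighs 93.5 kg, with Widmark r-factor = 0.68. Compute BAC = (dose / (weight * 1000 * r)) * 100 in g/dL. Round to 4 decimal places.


Applying the Widmark formula:
BAC = (dose_g / (body_wt * 1000 * r)) * 100
Denominator = 93.5 * 1000 * 0.68 = 63580
BAC = (73.2 / 63580) * 100
BAC = 0.1151 g/dL

0.1151


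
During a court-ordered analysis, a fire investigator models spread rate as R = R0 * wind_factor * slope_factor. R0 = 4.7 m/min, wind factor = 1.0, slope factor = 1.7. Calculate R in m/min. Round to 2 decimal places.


Fire spread rate calculation:
R = R0 * wind_factor * slope_factor
= 4.7 * 1.0 * 1.7
= 4.7 * 1.7
= 7.99 m/min

7.99


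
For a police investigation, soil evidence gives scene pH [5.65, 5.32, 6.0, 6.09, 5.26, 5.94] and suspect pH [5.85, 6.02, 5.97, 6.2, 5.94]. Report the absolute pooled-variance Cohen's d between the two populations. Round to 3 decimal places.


Pooled-variance Cohen's d for soil pH comparison:
Scene mean = 34.26 / 6 = 5.71
Suspect mean = 29.98 / 5 = 5.996
Scene sample variance s_s^2 = 0.12792
Suspect sample variance s_c^2 = 0.01683
Pooled variance = ((n_s-1)*s_s^2 + (n_c-1)*s_c^2) / (n_s + n_c - 2) = 0.078547
Pooled SD = sqrt(0.078547) = 0.280262
Mean difference = -0.286
|d| = |-0.286| / 0.280262 = 1.020

1.020


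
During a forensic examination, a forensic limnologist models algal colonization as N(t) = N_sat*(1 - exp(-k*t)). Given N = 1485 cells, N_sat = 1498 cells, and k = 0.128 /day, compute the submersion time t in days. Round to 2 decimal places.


PMSI from diatom colonization curve:
N / N_sat = 1485 / 1498 = 0.991322
1 - N/N_sat = 0.008678
ln(1 - N/N_sat) = -4.746964
t = -ln(1 - N/N_sat) / k = -(-4.746964) / 0.128 = 37.09 days

37.09


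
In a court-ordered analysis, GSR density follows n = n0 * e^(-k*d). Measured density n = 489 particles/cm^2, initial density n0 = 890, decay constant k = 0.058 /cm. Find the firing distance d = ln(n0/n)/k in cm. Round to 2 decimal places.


GSR distance calculation:
n0/n = 890 / 489 = 1.820041
ln(n0/n) = 0.598859
d = 0.598859 / 0.058 = 10.33 cm

10.33


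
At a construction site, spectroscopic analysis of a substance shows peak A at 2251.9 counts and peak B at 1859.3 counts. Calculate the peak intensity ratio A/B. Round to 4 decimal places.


Spectral peak ratio:
Peak A = 2251.9 counts
Peak B = 1859.3 counts
Ratio = 2251.9 / 1859.3 = 1.2112

1.2112


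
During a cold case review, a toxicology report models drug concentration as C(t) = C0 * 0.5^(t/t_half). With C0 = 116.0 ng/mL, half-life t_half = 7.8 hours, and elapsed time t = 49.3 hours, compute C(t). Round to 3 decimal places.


Drug concentration decay:
Number of half-lives = t / t_half = 49.3 / 7.8 = 6.320513
Decay factor = 0.5^6.320513 = 0.01251227
C(t) = 116.0 * 0.01251227 = 1.451 ng/mL

1.451


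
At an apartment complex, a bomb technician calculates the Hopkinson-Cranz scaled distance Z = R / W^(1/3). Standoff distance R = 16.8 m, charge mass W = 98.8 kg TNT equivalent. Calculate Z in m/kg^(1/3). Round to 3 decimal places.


Scaled distance calculation:
W^(1/3) = 98.8^(1/3) = 4.622948
Z = R / W^(1/3) = 16.8 / 4.622948
Z = 3.634 m/kg^(1/3)

3.634


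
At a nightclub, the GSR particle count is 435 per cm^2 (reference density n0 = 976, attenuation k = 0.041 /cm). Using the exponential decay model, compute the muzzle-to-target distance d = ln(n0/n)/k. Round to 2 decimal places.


GSR distance calculation:
n0/n = 976 / 435 = 2.243678
ln(n0/n) = 0.808116
d = 0.808116 / 0.041 = 19.71 cm

19.71


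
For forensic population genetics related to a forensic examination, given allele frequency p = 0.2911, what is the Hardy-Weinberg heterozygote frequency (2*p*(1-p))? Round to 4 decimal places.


Hardy-Weinberg heterozygote frequency:
q = 1 - p = 1 - 0.2911 = 0.7089
2pq = 2 * 0.2911 * 0.7089 = 0.4127

0.4127


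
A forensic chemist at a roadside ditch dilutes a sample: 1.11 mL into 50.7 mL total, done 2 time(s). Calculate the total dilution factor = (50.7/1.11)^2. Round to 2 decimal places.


Dilution factor calculation:
Single dilution = V_total / V_sample = 50.7 / 1.11 ≈ 45.675676
Number of dilutions = 2
Total DF = (50.7 / 1.11)^2 (full precision, rounded at the end) = 2086.27

2086.27


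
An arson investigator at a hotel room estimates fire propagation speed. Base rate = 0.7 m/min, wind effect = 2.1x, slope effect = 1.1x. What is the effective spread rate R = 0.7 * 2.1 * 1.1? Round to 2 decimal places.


Fire spread rate calculation:
R = R0 * wind_factor * slope_factor
= 0.7 * 2.1 * 1.1
= 1.47 * 1.1
= 1.62 m/min

1.62


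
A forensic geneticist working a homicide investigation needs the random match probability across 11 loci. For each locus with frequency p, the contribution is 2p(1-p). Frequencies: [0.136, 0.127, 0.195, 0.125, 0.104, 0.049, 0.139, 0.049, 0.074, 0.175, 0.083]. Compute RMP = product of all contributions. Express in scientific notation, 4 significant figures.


Computing RMP for 11 loci:
Locus 1: 2 * 0.136 * 0.864 = 0.235008
Locus 2: 2 * 0.127 * 0.873 = 0.221742
Locus 3: 2 * 0.195 * 0.805 = 0.31395
Locus 4: 2 * 0.125 * 0.875 = 0.21875
Locus 5: 2 * 0.104 * 0.896 = 0.186368
Locus 6: 2 * 0.049 * 0.951 = 0.093198
Locus 7: 2 * 0.139 * 0.861 = 0.239358
Locus 8: 2 * 0.049 * 0.951 = 0.093198
Locus 9: 2 * 0.074 * 0.926 = 0.137048
Locus 10: 2 * 0.175 * 0.825 = 0.28875
Locus 11: 2 * 0.083 * 0.917 = 0.152222
RMP = 8.353e-09

8.353e-09


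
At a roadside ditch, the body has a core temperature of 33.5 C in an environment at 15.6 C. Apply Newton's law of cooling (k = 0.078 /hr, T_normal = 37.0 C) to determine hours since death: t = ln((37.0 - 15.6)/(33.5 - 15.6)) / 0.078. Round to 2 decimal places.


Using Newton's law of cooling:
t = ln((T_normal - T_ambient) / (T_body - T_ambient)) / k
T_normal - T_ambient = 21.4
T_body - T_ambient = 17.9
Ratio = 1.195531
ln(ratio) = 0.17859
t = 0.17859 / 0.078 = 2.29 hours

2.29


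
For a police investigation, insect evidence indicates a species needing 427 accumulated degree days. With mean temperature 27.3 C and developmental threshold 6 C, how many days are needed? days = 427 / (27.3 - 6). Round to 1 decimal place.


Insect development time:
Effective temperature = avg_temp - T_base = 27.3 - 6 = 21.3 C
Days = ADD / effective_temp = 427 / 21.3 = 20.0 days

20.0


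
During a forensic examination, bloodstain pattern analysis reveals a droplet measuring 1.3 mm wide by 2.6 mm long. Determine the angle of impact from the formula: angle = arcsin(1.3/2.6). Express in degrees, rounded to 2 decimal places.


Blood spatter impact angle calculation:
width / length = 1.3 / 2.6 = 0.5
angle = arcsin(0.5)
angle = 30.00 degrees

30.00


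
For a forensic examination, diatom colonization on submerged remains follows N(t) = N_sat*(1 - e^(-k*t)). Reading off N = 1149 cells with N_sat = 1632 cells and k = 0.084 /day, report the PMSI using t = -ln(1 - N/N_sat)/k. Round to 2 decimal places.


PMSI from diatom colonization curve:
N / N_sat = 1149 / 1632 = 0.704044
1 - N/N_sat = 0.295956
ln(1 - N/N_sat) = -1.217544
t = -ln(1 - N/N_sat) / k = -(-1.217544) / 0.084 = 14.49 days

14.49


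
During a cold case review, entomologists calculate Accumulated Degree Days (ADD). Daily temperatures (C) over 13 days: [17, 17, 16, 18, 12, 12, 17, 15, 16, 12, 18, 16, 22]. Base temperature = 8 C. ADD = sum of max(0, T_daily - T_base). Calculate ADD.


Computing ADD day by day:
Day 1: max(0, 17 - 8) = 9
Day 2: max(0, 17 - 8) = 9
Day 3: max(0, 16 - 8) = 8
Day 4: max(0, 18 - 8) = 10
Day 5: max(0, 12 - 8) = 4
Day 6: max(0, 12 - 8) = 4
Day 7: max(0, 17 - 8) = 9
Day 8: max(0, 15 - 8) = 7
Day 9: max(0, 16 - 8) = 8
Day 10: max(0, 12 - 8) = 4
Day 11: max(0, 18 - 8) = 10
Day 12: max(0, 16 - 8) = 8
Day 13: max(0, 22 - 8) = 14
Total ADD = 104

104


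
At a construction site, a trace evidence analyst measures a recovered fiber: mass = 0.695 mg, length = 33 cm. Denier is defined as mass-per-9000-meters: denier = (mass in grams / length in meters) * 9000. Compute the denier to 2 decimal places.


Denier calculation:
Mass in grams = 0.695 mg / 1000 = 0.000695 g
Length in meters = 33 cm / 100 = 0.33 m
Linear density = mass / length = 0.000695 / 0.33 = 0.00210606 g/m
Denier = (g/m) * 9000 = 0.00210606 * 9000 = 18.95

18.95


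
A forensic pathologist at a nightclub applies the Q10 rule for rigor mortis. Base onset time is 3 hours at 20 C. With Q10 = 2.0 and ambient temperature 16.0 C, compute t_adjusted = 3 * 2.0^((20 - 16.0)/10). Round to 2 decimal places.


Rigor mortis time adjustment:
Exponent = (T_ref - T_actual) / 10 = (20 - 16.0) / 10 = 0.4
Q10 factor = 2.0^0.4 = 1.31951
t_adjusted = 3 * 1.31951 = 3.96 hours

3.96


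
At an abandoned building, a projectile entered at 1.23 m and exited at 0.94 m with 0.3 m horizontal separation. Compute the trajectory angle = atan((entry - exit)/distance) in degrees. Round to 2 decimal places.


Bullet trajectory angle:
Height difference = 1.23 - 0.94 = 0.29 m
angle = atan(0.29 / 0.3)
angle = atan(0.966667)
angle = 44.03 degrees

44.03


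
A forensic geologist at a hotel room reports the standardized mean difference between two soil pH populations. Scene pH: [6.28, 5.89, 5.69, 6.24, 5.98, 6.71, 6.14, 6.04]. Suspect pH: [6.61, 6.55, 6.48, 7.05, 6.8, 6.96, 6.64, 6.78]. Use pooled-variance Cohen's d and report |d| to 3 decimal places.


Pooled-variance Cohen's d for soil pH comparison:
Scene mean = 48.97 / 8 = 6.12125
Suspect mean = 53.87 / 8 = 6.73375
Scene sample variance s_s^2 = 0.093184
Suspect sample variance s_c^2 = 0.039998
Pooled variance = ((n_s-1)*s_s^2 + (n_c-1)*s_c^2) / (n_s + n_c - 2) = 0.066591
Pooled SD = sqrt(0.066591) = 0.258052
Mean difference = -0.6125
|d| = |-0.6125| / 0.258052 = 2.374

2.374


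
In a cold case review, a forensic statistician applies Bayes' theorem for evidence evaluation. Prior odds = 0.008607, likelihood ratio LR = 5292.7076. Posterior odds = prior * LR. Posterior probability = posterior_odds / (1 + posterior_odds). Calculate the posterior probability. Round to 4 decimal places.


Bayesian evidence evaluation:
Posterior odds = prior_odds * LR = 0.008607 * 5292.7076 = 45.55433
Posterior probability = posterior_odds / (1 + posterior_odds)
= 45.55433 / (1 + 45.55433)
= 45.55433 / 46.55433
= 0.9785

0.9785


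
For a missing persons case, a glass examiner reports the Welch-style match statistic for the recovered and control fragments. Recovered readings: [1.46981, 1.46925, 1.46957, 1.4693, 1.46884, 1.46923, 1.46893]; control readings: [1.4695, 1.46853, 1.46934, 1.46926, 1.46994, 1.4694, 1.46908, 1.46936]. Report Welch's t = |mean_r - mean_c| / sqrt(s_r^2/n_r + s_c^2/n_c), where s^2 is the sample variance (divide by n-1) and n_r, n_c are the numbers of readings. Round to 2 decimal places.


Welch's t-criterion for glass RI comparison:
Recovered mean = sum / n_r = 10.28493 / 7 = 1.4692757
Control mean = sum / n_c = 11.75441 / 8 = 1.4693013
Recovered sample variance s_r^2 = 1.14129e-07
Control sample variance s_c^2 = 1.58241e-07
Welch SE (unpooled) = sqrt(s_r^2/n_r + s_c^2/n_c) = sqrt(1.63041e-08 + 1.97801e-08) = sqrt(3.60842e-08) = 0.000189958
|mean_r - mean_c| = 2.55357e-05
t = 2.55357e-05 / 0.000189958 = 0.13

0.13


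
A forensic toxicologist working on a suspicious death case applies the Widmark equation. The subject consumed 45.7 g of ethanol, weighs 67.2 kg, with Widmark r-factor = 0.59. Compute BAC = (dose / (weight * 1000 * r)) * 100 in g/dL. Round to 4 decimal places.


Applying the Widmark formula:
BAC = (dose_g / (body_wt * 1000 * r)) * 100
Denominator = 67.2 * 1000 * 0.59 = 39648
BAC = (45.7 / 39648) * 100
BAC = 0.1153 g/dL

0.1153


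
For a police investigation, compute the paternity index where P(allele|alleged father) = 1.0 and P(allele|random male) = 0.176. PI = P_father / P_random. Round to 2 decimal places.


Paternity Index calculation:
PI = P(allele|father) / P(allele|random)
PI = 1.0 / 0.176
PI = 5.68

5.68


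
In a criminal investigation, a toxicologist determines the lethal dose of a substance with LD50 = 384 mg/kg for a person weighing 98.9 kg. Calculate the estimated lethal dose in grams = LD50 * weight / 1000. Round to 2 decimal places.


Lethal dose calculation:
Lethal dose = LD50 * body_weight / 1000
= 384 * 98.9 / 1000
= 37977.6 / 1000
= 37.98 g

37.98


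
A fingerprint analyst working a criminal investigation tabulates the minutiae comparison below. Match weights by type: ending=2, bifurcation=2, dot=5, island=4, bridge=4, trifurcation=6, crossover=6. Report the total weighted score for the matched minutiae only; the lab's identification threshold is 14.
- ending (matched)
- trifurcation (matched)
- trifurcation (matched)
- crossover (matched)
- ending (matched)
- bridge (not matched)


Weighted minutiae match score:
  ending: matched, +2 (running total 2)
  trifurcation: matched, +6 (running total 8)
  trifurcation: matched, +6 (running total 14)
  crossover: matched, +6 (running total 20)
  ending: matched, +2 (running total 22)
  bridge: not matched, +0
Total score = 22
Threshold = 14; verdict = identification

22


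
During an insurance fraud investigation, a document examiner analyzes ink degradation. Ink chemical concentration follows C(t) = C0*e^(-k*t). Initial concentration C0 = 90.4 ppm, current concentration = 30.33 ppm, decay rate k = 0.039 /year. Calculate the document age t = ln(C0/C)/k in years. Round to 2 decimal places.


Document age estimation:
C0/C = 90.4 / 30.33 = 2.980547
ln(C0/C) = 1.092107
t = 1.092107 / 0.039 = 28.00 years

28.00


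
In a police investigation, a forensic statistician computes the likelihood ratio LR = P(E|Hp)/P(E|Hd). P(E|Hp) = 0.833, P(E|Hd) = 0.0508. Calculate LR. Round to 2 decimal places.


Likelihood ratio calculation:
LR = P(E|Hp) / P(E|Hd)
LR = 0.833 / 0.0508
LR = 16.40

16.40


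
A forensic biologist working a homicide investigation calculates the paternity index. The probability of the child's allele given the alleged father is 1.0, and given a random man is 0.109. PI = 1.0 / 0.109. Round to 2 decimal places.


Paternity Index calculation:
PI = P(allele|father) / P(allele|random)
PI = 1.0 / 0.109
PI = 9.17

9.17


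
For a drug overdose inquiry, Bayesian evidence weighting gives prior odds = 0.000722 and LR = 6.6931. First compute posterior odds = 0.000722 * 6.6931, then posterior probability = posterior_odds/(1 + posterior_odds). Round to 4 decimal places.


Bayesian evidence evaluation:
Posterior odds = prior_odds * LR = 0.000722 * 6.6931 = 0.004832418
Posterior probability = posterior_odds / (1 + posterior_odds)
= 0.004832418 / (1 + 0.004832418)
= 0.004832418 / 1.004832418
= 0.0048

0.0048


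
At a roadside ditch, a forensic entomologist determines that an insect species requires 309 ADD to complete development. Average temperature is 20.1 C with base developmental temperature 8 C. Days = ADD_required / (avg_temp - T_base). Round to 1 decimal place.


Insect development time:
Effective temperature = avg_temp - T_base = 20.1 - 8 = 12.1 C
Days = ADD / effective_temp = 309 / 12.1 = 25.5 days

25.5


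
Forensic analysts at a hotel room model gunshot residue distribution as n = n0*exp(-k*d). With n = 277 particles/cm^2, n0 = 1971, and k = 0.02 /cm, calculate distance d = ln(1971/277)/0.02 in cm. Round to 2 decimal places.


GSR distance calculation:
n0/n = 1971 / 277 = 7.115523
ln(n0/n) = 1.962279
d = 1.962279 / 0.02 = 98.11 cm

98.11


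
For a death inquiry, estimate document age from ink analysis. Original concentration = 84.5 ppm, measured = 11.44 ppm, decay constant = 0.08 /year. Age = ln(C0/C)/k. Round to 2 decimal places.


Document age estimation:
C0/C = 84.5 / 11.44 = 7.386364
ln(C0/C) = 1.999636
t = 1.999636 / 0.08 = 25.00 years

25.00


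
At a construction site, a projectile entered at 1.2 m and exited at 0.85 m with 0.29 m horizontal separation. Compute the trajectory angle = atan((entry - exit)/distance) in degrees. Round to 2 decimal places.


Bullet trajectory angle:
Height difference = 1.2 - 0.85 = 0.35 m
angle = atan(0.35 / 0.29)
angle = atan(1.206897)
angle = 50.36 degrees

50.36


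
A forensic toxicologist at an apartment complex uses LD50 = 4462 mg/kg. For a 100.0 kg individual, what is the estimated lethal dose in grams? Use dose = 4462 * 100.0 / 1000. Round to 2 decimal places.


Lethal dose calculation:
Lethal dose = LD50 * body_weight / 1000
= 4462 * 100.0 / 1000
= 446200 / 1000
= 446.20 g

446.20


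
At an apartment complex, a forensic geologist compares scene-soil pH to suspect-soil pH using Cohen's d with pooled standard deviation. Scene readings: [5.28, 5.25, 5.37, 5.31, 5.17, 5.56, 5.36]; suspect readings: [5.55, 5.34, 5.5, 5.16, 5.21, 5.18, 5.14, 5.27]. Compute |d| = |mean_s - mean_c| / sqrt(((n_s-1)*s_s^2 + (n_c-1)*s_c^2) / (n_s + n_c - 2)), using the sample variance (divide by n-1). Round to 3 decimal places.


Pooled-variance Cohen's d for soil pH comparison:
Scene mean = 37.3 / 7 = 5.328571
Suspect mean = 42.35 / 8 = 5.29375
Scene sample variance s_s^2 = 0.015048
Suspect sample variance s_c^2 = 0.024627
Pooled variance = ((n_s-1)*s_s^2 + (n_c-1)*s_c^2) / (n_s + n_c - 2) = 0.020206
Pooled SD = sqrt(0.020206) = 0.142148
Mean difference = 0.034821
|d| = |0.034821| / 0.142148 = 0.245

0.245


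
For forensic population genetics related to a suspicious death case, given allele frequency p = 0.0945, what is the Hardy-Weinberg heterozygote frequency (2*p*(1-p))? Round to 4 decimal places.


Hardy-Weinberg heterozygote frequency:
q = 1 - p = 1 - 0.0945 = 0.9055
2pq = 2 * 0.0945 * 0.9055 = 0.1711

0.1711


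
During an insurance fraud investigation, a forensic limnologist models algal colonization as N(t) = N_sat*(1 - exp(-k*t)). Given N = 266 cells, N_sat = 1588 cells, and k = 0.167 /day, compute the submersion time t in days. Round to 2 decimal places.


PMSI from diatom colonization curve:
N / N_sat = 266 / 1588 = 0.167506
1 - N/N_sat = 0.832494
ln(1 - N/N_sat) = -0.183329
t = -ln(1 - N/N_sat) / k = -(-0.183329) / 0.167 = 1.10 days

1.10


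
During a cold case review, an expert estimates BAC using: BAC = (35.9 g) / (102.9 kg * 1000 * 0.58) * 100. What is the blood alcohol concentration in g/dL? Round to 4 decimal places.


Applying the Widmark formula:
BAC = (dose_g / (body_wt * 1000 * r)) * 100
Denominator = 102.9 * 1000 * 0.58 = 59682
BAC = (35.9 / 59682) * 100
BAC = 0.0602 g/dL

0.0602


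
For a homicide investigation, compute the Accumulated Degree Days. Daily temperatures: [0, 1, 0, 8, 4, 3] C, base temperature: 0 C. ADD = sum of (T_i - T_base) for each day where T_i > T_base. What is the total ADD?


Computing ADD day by day:
Day 1: max(0, 0 - 0) = 0
Day 2: max(0, 1 - 0) = 1
Day 3: max(0, 0 - 0) = 0
Day 4: max(0, 8 - 0) = 8
Day 5: max(0, 4 - 0) = 4
Day 6: max(0, 3 - 0) = 3
Total ADD = 16

16


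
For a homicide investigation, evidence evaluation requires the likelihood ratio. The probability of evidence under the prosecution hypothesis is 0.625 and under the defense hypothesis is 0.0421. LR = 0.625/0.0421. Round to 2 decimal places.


Likelihood ratio calculation:
LR = P(E|Hp) / P(E|Hd)
LR = 0.625 / 0.0421
LR = 14.85

14.85


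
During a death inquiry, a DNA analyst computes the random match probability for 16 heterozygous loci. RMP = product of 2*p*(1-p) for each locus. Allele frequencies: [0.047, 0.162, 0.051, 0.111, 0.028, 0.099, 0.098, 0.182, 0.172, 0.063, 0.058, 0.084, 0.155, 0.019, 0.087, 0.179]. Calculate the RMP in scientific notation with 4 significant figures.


Computing RMP for 16 loci:
Locus 1: 2 * 0.047 * 0.953 = 0.089582
Locus 2: 2 * 0.162 * 0.838 = 0.271512
Locus 3: 2 * 0.051 * 0.949 = 0.096798
Locus 4: 2 * 0.111 * 0.889 = 0.197358
Locus 5: 2 * 0.028 * 0.972 = 0.054432
Locus 6: 2 * 0.099 * 0.901 = 0.178398
Locus 7: 2 * 0.098 * 0.902 = 0.176792
Locus 8: 2 * 0.182 * 0.818 = 0.297752
Locus 9: 2 * 0.172 * 0.828 = 0.284832
Locus 10: 2 * 0.063 * 0.937 = 0.118062
Locus 11: 2 * 0.058 * 0.942 = 0.109272
Locus 12: 2 * 0.084 * 0.916 = 0.153888
Locus 13: 2 * 0.155 * 0.845 = 0.26195
Locus 14: 2 * 0.019 * 0.981 = 0.037278
Locus 15: 2 * 0.087 * 0.913 = 0.158862
Locus 16: 2 * 0.179 * 0.821 = 0.293918
RMP = 6.124e-14

6.124e-14


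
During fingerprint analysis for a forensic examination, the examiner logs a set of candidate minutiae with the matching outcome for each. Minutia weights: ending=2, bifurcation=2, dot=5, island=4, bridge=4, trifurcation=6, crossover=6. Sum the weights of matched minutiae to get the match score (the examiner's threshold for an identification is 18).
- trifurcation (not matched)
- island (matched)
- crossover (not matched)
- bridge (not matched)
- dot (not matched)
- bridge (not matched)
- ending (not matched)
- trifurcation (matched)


Weighted minutiae match score:
  trifurcation: not matched, +0
  island: matched, +4 (running total 4)
  crossover: not matched, +0
  bridge: not matched, +0
  dot: not matched, +0
  bridge: not matched, +0
  ending: not matched, +0
  trifurcation: matched, +6 (running total 10)
Total score = 10
Threshold = 18; verdict = inconclusive

10


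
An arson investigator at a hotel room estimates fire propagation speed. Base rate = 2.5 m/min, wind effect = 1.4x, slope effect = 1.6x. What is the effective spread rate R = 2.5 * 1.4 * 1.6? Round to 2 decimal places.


Fire spread rate calculation:
R = R0 * wind_factor * slope_factor
= 2.5 * 1.4 * 1.6
= 3.5 * 1.6
= 5.60 m/min

5.60


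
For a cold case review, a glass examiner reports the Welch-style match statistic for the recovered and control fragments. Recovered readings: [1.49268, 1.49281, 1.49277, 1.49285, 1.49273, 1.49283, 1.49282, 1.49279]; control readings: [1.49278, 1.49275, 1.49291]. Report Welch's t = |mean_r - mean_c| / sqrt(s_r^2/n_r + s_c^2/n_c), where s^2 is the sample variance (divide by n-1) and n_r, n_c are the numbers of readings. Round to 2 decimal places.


Welch's t-criterion for glass RI comparison:
Recovered mean = sum / n_r = 11.94228 / 8 = 1.492785
Control mean = sum / n_c = 4.47844 / 3 = 1.4928133
Recovered sample variance s_r^2 = 3.2e-09
Control sample variance s_c^2 = 7.23333e-09
Welch SE (unpooled) = sqrt(s_r^2/n_r + s_c^2/n_c) = sqrt(4e-10 + 2.41111e-09) = sqrt(2.81111e-09) = 5.30199e-05
|mean_r - mean_c| = 2.83333e-05
t = 2.83333e-05 / 5.30199e-05 = 0.53

0.53


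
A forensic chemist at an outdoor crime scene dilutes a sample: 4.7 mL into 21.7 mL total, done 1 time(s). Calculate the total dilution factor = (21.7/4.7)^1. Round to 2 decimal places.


Dilution factor calculation:
Single dilution = V_total / V_sample = 21.7 / 4.7 ≈ 4.617021
Number of dilutions = 1
Total DF = (21.7 / 4.7)^1 (full precision, rounded at the end) = 4.62

4.62


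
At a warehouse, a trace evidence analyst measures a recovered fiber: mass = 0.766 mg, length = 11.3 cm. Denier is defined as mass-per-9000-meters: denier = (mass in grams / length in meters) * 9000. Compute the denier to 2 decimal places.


Denier calculation:
Mass in grams = 0.766 mg / 1000 = 0.000766 g
Length in meters = 11.3 cm / 100 = 0.113 m
Linear density = mass / length = 0.000766 / 0.113 = 0.00677876 g/m
Denier = (g/m) * 9000 = 0.00677876 * 9000 = 61.01

61.01


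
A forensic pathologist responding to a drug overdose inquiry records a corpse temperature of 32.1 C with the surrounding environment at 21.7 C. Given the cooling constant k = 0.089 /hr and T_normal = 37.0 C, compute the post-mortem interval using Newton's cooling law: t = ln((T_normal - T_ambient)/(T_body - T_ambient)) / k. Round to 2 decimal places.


Using Newton's law of cooling:
t = ln((T_normal - T_ambient) / (T_body - T_ambient)) / k
T_normal - T_ambient = 15.3
T_body - T_ambient = 10.4
Ratio = 1.471154
ln(ratio) = 0.386047
t = 0.386047 / 0.089 = 4.34 hours

4.34


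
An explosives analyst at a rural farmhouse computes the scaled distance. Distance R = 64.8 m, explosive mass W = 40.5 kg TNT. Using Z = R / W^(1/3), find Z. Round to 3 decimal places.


Scaled distance calculation:
W^(1/3) = 40.5^(1/3) = 3.434143
Z = R / W^(1/3) = 64.8 / 3.434143
Z = 18.869 m/kg^(1/3)

18.869


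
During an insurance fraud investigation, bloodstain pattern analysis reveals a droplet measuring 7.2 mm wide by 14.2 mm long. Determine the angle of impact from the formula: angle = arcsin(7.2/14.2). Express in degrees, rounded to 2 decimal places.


Blood spatter impact angle calculation:
width / length = 7.2 / 14.2 = 0.507042
angle = arcsin(0.507042)
angle = 30.47 degrees

30.47


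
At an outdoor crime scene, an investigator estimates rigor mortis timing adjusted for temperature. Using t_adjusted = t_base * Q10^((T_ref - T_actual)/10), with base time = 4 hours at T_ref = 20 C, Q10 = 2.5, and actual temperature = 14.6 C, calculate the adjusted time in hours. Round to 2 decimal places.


Rigor mortis time adjustment:
Exponent = (T_ref - T_actual) / 10 = (20 - 14.6) / 10 = 0.54
Q10 factor = 2.5^0.54 = 1.64017
t_adjusted = 4 * 1.64017 = 6.56 hours

6.56


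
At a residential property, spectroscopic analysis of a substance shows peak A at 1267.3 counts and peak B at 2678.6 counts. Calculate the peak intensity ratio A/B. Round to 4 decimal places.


Spectral peak ratio:
Peak A = 1267.3 counts
Peak B = 2678.6 counts
Ratio = 1267.3 / 2678.6 = 0.4731

0.4731


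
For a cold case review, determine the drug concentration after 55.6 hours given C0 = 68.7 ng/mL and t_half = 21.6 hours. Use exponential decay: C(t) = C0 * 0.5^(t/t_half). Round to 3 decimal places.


Drug concentration decay:
Number of half-lives = t / t_half = 55.6 / 21.6 = 2.574074
Decay factor = 0.5^2.574074 = 0.16792931
C(t) = 68.7 * 0.16792931 = 11.537 ng/mL

11.537


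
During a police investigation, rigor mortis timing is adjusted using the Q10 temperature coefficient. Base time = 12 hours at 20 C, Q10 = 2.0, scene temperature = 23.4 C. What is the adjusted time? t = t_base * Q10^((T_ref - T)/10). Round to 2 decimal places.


Rigor mortis time adjustment:
Exponent = (T_ref - T_actual) / 10 = (20 - 23.4) / 10 = -0.34
Q10 factor = 2.0^-0.34 = 0.79004
t_adjusted = 12 * 0.79004 = 9.48 hours

9.48


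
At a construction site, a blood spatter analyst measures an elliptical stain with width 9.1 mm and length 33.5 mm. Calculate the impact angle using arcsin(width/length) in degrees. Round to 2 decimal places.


Blood spatter impact angle calculation:
width / length = 9.1 / 33.5 = 0.271642
angle = arcsin(0.271642)
angle = 15.76 degrees

15.76


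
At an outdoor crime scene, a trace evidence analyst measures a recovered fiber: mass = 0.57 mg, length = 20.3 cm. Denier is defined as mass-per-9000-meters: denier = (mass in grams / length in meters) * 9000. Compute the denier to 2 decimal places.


Denier calculation:
Mass in grams = 0.57 mg / 1000 = 0.00057 g
Length in meters = 20.3 cm / 100 = 0.203 m
Linear density = mass / length = 0.00057 / 0.203 = 0.00280788 g/m
Denier = (g/m) * 9000 = 0.00280788 * 9000 = 25.27

25.27


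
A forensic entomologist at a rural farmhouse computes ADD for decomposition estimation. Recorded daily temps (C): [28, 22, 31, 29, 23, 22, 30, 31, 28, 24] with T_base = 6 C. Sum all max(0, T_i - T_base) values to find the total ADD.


Computing ADD day by day:
Day 1: max(0, 28 - 6) = 22
Day 2: max(0, 22 - 6) = 16
Day 3: max(0, 31 - 6) = 25
Day 4: max(0, 29 - 6) = 23
Day 5: max(0, 23 - 6) = 17
Day 6: max(0, 22 - 6) = 16
Day 7: max(0, 30 - 6) = 24
Day 8: max(0, 31 - 6) = 25
Day 9: max(0, 28 - 6) = 22
Day 10: max(0, 24 - 6) = 18
Total ADD = 208

208


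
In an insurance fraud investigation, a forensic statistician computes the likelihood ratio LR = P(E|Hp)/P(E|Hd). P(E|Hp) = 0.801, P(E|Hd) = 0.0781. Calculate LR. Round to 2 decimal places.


Likelihood ratio calculation:
LR = P(E|Hp) / P(E|Hd)
LR = 0.801 / 0.0781
LR = 10.26

10.26


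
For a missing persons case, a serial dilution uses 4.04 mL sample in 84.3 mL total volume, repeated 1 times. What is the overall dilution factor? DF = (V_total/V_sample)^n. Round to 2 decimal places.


Dilution factor calculation:
Single dilution = V_total / V_sample = 84.3 / 4.04 ≈ 20.866337
Number of dilutions = 1
Total DF = (84.3 / 4.04)^1 (full precision, rounded at the end) = 20.87

20.87


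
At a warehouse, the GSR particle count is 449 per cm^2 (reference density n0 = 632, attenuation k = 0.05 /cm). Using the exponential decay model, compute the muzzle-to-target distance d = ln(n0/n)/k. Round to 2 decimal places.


GSR distance calculation:
n0/n = 632 / 449 = 1.407572
ln(n0/n) = 0.341866
d = 0.341866 / 0.05 = 6.84 cm

6.84


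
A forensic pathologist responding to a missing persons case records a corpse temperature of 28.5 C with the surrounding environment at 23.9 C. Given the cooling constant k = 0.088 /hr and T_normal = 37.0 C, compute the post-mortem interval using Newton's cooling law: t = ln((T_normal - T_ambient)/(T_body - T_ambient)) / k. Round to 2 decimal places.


Using Newton's law of cooling:
t = ln((T_normal - T_ambient) / (T_body - T_ambient)) / k
T_normal - T_ambient = 13.1
T_body - T_ambient = 4.6
Ratio = 2.847826
ln(ratio) = 1.046556
t = 1.046556 / 0.088 = 11.89 hours

11.89


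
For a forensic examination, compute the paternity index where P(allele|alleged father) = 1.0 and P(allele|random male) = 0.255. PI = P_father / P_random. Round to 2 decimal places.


Paternity Index calculation:
PI = P(allele|father) / P(allele|random)
PI = 1.0 / 0.255
PI = 3.92

3.92
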